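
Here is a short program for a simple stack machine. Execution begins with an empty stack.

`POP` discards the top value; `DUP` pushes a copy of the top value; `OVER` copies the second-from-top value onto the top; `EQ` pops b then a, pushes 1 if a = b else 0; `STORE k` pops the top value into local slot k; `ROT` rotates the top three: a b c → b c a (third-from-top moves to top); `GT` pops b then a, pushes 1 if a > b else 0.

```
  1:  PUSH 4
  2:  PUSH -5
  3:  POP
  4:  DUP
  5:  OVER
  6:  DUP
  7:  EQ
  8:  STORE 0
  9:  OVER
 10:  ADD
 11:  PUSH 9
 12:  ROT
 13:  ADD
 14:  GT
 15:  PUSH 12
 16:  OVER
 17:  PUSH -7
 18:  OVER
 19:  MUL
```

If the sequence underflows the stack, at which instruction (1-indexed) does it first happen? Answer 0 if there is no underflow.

0

PUSH 4  → [4]
PUSH -5 → [4, -5]
POP     → [4]
DUP     → [4, 4]
OVER    → [4, 4, 4]
DUP     → [4, 4, 4, 4]
EQ      → [4, 4, 1]
STORE 0 → [4, 4]
OVER    → [4, 4, 4]
ADD     → [4, 8]
PUSH 9  → [4, 8, 9]
ROT     → [8, 9, 4]
ADD     → [8, 13]
GT      → [0]
PUSH 12 → [0, 12]
OVER    → [0, 12, 0]
PUSH -7 → [0, 12, 0, -7]
OVER    → [0, 12, 0, -7, 0]
MUL     → [0, 12, 0, 0]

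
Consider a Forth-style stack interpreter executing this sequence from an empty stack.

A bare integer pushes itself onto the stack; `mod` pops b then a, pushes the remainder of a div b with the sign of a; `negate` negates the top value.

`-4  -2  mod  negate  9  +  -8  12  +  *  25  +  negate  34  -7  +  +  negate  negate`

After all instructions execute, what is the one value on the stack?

-4      [-4]
-2      [-4, -2]
mod     [0]
negate  [0]
9       [0, 9]
+       [9]
-8      [9, -8]
12      [9, -8, 12]
+       [9, 4]
*       [36]
25      [36, 25]
+       [61]
negate  [-61]
34      [-61, 34]
-7      [-61, 34, -7]
+       [-61, 27]
+       [-34]
negate  [34]
negate  [-34]

-34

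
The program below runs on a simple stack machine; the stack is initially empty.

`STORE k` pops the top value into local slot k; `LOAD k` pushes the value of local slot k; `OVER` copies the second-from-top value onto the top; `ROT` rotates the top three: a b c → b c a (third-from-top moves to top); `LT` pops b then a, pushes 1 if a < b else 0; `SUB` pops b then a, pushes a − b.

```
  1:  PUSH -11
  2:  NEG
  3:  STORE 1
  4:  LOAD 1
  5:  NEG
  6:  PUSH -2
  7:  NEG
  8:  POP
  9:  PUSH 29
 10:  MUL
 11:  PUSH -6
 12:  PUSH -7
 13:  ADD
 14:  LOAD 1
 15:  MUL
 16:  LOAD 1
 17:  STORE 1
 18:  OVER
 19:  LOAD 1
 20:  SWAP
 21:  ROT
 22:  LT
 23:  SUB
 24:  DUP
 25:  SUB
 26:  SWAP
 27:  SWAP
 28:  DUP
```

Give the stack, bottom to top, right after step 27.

[-319, 0]

PUSH -11 : [-11]
NEG      : [11]
STORE 1  : []
LOAD 1   : [11]
NEG      : [-11]
PUSH -2  : [-11, -2]
NEG      : [-11, 2]
POP      : [-11]
PUSH 29  : [-11, 29]
MUL      : [-319]
PUSH -6  : [-319, -6]
PUSH -7  : [-319, -6, -7]
ADD      : [-319, -13]
LOAD 1   : [-319, -13, 11]
MUL      : [-319, -143]
LOAD 1   : [-319, -143, 11]
STORE 1  : [-319, -143]
OVER     : [-319, -143, -319]
LOAD 1   : [-319, -143, -319, 11]
SWAP     : [-319, -143, 11, -319]
ROT      : [-319, 11, -319, -143]
LT       : [-319, 11, 1]
SUB      : [-319, 10]
DUP      : [-319, 10, 10]
SUB      : [-319, 0]
SWAP     : [0, -319]
SWAP     : [-319, 0]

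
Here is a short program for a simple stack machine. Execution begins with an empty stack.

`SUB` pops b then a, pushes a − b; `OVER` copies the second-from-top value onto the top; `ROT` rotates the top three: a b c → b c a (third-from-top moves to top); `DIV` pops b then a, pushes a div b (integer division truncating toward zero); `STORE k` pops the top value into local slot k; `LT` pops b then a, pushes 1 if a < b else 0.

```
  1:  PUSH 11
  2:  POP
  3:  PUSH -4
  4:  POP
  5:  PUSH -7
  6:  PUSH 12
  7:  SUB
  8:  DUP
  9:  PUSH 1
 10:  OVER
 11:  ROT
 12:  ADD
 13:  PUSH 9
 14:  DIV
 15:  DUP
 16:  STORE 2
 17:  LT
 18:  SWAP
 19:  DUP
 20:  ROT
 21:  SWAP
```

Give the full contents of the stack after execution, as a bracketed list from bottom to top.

[-19, 0, -19]

PUSH 11  11
POP      (empty)
PUSH -4  -4
POP      (empty)
PUSH -7  -7
PUSH 12  -7 12
SUB      -19
DUP      -19 -19
PUSH 1   -19 -19 1
OVER     -19 -19 1 -19
ROT      -19 1 -19 -19
ADD      -19 1 -38
PUSH 9   -19 1 -38 9
DIV      -19 1 -4
DUP      -19 1 -4 -4
STORE 2  -19 1 -4
LT       -19 0
SWAP     0 -19
DUP      0 -19 -19
ROT      -19 -19 0
SWAP     -19 0 -19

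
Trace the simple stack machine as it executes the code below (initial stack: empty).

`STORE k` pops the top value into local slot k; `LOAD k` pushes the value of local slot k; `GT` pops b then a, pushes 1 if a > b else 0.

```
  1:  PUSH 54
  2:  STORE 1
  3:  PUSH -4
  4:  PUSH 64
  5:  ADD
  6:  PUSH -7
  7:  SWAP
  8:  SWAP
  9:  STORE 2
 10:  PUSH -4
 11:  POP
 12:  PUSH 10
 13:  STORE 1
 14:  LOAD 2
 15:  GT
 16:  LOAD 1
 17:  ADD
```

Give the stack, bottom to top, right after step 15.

PUSH 54 → 54
STORE 1 → (empty)
PUSH -4 → -4
PUSH 64 → -4 64
ADD     → 60
PUSH -7 → 60 -7
SWAP    → -7 60
SWAP    → 60 -7
STORE 2 → 60
PUSH -4 → 60 -4
POP     → 60
PUSH 10 → 60 10
STORE 1 → 60
LOAD 2  → 60 -7
GT      → 1

[1]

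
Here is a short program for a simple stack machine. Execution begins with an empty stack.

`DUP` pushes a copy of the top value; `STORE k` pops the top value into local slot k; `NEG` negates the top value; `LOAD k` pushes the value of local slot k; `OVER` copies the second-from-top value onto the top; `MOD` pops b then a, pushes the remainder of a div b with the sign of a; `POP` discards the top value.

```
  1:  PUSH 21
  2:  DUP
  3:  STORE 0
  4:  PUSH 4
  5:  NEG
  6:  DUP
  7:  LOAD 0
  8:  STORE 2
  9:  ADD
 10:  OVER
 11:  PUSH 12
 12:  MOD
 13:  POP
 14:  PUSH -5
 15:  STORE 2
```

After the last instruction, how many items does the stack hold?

PUSH 21 : 21
DUP     : 21 21
STORE 0 : 21
PUSH 4  : 21 4
NEG     : 21 -4
DUP     : 21 -4 -4
LOAD 0  : 21 -4 -4 21
STORE 2 : 21 -4 -4
ADD     : 21 -8
OVER    : 21 -8 21
PUSH 12 : 21 -8 21 12
MOD     : 21 -8 9
POP     : 21 -8
PUSH -5 : 21 -8 -5
STORE 2 : 21 -8

2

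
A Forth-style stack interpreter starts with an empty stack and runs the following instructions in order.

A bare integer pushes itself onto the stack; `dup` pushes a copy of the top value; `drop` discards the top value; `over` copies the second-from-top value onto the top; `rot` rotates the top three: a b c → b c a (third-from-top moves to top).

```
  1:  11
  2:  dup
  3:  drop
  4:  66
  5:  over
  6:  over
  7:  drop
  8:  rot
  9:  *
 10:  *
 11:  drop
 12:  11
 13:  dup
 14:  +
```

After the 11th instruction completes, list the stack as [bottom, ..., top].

[]

11   : [11]
dup  : [11, 11]
drop : [11]
66   : [11, 66]
over : [11, 66, 11]
over : [11, 66, 11, 66]
drop : [11, 66, 11]
rot  : [66, 11, 11]
*    : [66, 121]
*    : [7986]
drop : []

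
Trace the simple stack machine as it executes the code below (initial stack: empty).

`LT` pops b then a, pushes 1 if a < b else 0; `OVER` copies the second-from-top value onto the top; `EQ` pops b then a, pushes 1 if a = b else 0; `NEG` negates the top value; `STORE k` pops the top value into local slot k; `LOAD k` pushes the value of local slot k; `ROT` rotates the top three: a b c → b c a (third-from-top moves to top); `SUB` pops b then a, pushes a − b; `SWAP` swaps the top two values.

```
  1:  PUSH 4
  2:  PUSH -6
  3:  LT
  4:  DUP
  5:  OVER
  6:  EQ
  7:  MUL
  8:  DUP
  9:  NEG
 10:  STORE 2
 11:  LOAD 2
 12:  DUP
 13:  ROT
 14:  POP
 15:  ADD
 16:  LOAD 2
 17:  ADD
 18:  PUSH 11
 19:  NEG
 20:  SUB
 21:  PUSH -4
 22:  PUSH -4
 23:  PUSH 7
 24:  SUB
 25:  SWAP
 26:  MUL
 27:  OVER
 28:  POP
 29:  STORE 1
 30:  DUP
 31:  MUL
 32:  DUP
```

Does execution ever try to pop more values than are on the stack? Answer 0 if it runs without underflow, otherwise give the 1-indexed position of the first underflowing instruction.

PUSH 4  → [4]
PUSH -6 → [4, -6]
LT      → [0]
DUP     → [0, 0]
OVER    → [0, 0, 0]
EQ      → [0, 1]
MUL     → [0]
DUP     → [0, 0]
NEG     → [0, 0]
STORE 2 → [0]
LOAD 2  → [0, 0]
DUP     → [0, 0, 0]
ROT     → [0, 0, 0]
POP     → [0, 0]
ADD     → [0]
LOAD 2  → [0, 0]
ADD     → [0]
PUSH 11 → [0, 11]
NEG     → [0, -11]
SUB     → [11]
PUSH -4 → [11, -4]
PUSH -4 → [11, -4, -4]
PUSH 7  → [11, -4, -4, 7]
SUB     → [11, -4, -11]
SWAP    → [11, -11, -4]
MUL     → [11, 44]
OVER    → [11, 44, 11]
POP     → [11, 44]
STORE 1 → [11]
DUP     → [11, 11]
MUL     → [121]
DUP     → [121, 121]

0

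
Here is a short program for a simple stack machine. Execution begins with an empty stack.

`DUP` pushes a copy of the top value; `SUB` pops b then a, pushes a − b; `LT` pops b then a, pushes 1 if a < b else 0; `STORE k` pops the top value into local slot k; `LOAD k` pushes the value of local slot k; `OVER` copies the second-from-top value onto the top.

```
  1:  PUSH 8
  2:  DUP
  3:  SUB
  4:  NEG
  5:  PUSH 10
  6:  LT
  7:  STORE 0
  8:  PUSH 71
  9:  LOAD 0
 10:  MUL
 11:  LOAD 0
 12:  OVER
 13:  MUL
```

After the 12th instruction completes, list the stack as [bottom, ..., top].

PUSH 8   8
DUP      8 8
SUB      0
NEG      0
PUSH 10  0 10
LT       1
STORE 0  (empty)
PUSH 71  71
LOAD 0   71 1
MUL      71
LOAD 0   71 1
OVER     71 1 71

[71, 1, 71]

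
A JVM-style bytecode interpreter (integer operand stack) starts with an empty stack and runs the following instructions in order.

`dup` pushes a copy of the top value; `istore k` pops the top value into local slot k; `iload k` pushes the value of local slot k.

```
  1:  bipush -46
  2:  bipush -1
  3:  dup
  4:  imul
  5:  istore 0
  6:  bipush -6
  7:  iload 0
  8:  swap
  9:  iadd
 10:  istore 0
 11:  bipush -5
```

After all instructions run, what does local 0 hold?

bipush -46 : -46
bipush -1  : -46 -1
dup        : -46 -1 -1
imul       : -46 1
istore 0   : -46
bipush -6  : -46 -6
iload 0    : -46 -6 1
swap       : -46 1 -6
iadd       : -46 -5
istore 0   : -46
bipush -5  : -46 -5

-5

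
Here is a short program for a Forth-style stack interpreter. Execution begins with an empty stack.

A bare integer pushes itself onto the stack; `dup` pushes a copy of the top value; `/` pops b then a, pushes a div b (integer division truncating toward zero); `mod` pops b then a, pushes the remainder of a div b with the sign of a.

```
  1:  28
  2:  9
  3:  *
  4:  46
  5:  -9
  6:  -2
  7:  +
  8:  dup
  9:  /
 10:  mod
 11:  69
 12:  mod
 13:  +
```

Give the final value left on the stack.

252

28  -> 28
9   -> 28 9
*   -> 252
46  -> 252 46
-9  -> 252 46 -9
-2  -> 252 46 -9 -2
+   -> 252 46 -11
dup -> 252 46 -11 -11
/   -> 252 46 1
mod -> 252 0
69  -> 252 0 69
mod -> 252 0
+   -> 252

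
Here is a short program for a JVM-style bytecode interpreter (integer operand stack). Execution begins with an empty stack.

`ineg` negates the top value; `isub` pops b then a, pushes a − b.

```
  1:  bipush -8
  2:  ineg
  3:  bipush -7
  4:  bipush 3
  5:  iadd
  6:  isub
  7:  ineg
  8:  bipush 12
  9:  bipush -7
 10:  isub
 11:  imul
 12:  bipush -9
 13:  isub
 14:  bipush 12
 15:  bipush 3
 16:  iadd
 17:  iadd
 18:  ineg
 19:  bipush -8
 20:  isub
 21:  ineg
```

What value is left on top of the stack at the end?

bipush -8 → [-8]
ineg      → [8]
bipush -7 → [8, -7]
bipush 3  → [8, -7, 3]
iadd      → [8, -4]
isub      → [12]
ineg      → [-12]
bipush 12 → [-12, 12]
bipush -7 → [-12, 12, -7]
isub      → [-12, 19]
imul      → [-228]
bipush -9 → [-228, -9]
isub      → [-219]
bipush 12 → [-219, 12]
bipush 3  → [-219, 12, 3]
iadd      → [-219, 15]
iadd      → [-204]
ineg      → [204]
bipush -8 → [204, -8]
isub      → [212]
ineg      → [-212]

-212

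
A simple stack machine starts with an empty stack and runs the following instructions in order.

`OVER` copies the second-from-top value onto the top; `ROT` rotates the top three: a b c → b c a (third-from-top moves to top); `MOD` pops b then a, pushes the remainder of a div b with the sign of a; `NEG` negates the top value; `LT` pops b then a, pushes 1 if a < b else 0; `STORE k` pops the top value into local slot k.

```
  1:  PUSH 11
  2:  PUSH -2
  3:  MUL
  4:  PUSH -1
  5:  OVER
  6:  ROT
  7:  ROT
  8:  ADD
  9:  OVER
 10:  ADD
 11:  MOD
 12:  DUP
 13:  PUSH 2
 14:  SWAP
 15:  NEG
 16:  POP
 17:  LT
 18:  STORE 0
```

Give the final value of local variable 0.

1

PUSH 11 -> [11]
PUSH -2 -> [11, -2]
MUL     -> [-22]
PUSH -1 -> [-22, -1]
OVER    -> [-22, -1, -22]
ROT     -> [-1, -22, -22]
ROT     -> [-22, -22, -1]
ADD     -> [-22, -23]
OVER    -> [-22, -23, -22]
ADD     -> [-22, -45]
MOD     -> [-22]
DUP     -> [-22, -22]
PUSH 2  -> [-22, -22, 2]
SWAP    -> [-22, 2, -22]
NEG     -> [-22, 2, 22]
POP     -> [-22, 2]
LT      -> [1]
STORE 0 -> []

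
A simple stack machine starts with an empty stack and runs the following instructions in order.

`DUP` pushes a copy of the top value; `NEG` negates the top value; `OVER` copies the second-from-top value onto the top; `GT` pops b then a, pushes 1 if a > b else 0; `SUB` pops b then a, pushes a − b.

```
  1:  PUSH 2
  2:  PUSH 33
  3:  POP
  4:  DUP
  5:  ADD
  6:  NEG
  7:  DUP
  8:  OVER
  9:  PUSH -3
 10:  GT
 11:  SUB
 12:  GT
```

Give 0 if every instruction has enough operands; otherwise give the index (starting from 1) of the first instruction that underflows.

PUSH 2   [2]
PUSH 33  [2, 33]
POP      [2]
DUP      [2, 2]
ADD      [4]
NEG      [-4]
DUP      [-4, -4]
OVER     [-4, -4, -4]
PUSH -3  [-4, -4, -4, -3]
GT       [-4, -4, 0]
SUB      [-4, -4]
GT       [0]

0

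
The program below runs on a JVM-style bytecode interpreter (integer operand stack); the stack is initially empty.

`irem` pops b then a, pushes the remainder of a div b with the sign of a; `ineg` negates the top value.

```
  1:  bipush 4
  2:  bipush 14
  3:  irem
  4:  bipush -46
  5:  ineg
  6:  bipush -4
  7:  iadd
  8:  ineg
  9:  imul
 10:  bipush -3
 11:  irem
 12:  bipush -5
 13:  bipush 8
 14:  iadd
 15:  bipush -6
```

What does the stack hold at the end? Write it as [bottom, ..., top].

bipush 4    [4]
bipush 14   [4, 14]
irem        [4]
bipush -46  [4, -46]
ineg        [4, 46]
bipush -4   [4, 46, -4]
iadd        [4, 42]
ineg        [4, -42]
imul        [-168]
bipush -3   [-168, -3]
irem        [0]
bipush -5   [0, -5]
bipush 8    [0, -5, 8]
iadd        [0, 3]
bipush -6   [0, 3, -6]

[0, 3, -6]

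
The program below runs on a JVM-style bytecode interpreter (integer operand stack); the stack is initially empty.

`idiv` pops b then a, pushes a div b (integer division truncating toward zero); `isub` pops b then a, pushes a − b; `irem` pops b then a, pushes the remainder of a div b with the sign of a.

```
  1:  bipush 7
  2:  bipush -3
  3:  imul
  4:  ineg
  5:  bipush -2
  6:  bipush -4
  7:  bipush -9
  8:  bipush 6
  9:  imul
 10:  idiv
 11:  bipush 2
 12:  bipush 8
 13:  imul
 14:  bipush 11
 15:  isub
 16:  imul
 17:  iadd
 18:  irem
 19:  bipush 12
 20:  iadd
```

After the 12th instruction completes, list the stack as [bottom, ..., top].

bipush 7  : 7
bipush -3 : 7 -3
imul      : -21
ineg      : 21
bipush -2 : 21 -2
bipush -4 : 21 -2 -4
bipush -9 : 21 -2 -4 -9
bipush 6  : 21 -2 -4 -9 6
imul      : 21 -2 -4 -54
idiv      : 21 -2 0
bipush 2  : 21 -2 0 2
bipush 8  : 21 -2 0 2 8

[21, -2, 0, 2, 8]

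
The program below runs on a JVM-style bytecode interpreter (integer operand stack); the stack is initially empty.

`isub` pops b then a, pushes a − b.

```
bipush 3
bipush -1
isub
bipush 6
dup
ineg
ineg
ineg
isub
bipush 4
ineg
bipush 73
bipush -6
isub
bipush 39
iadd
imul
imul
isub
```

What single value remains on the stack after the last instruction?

bipush 3   [3]
bipush -1  [3, -1]
isub       [4]
bipush 6   [4, 6]
dup        [4, 6, 6]
ineg       [4, 6, -6]
ineg       [4, 6, 6]
ineg       [4, 6, -6]
isub       [4, 12]
bipush 4   [4, 12, 4]
ineg       [4, 12, -4]
bipush 73  [4, 12, -4, 73]
bipush -6  [4, 12, -4, 73, -6]
isub       [4, 12, -4, 79]
bipush 39  [4, 12, -4, 79, 39]
iadd       [4, 12, -4, 118]
imul       [4, 12, -472]
imul       [4, -5664]
isub       [5668]

5668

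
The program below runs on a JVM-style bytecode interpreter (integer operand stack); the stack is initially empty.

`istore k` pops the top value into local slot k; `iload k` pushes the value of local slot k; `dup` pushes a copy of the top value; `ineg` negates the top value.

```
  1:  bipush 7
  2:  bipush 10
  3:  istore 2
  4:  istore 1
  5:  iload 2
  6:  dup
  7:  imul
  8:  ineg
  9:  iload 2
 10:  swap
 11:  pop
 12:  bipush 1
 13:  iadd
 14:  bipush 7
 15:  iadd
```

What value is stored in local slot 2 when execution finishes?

10

bipush 7  : 7
bipush 10 : 7 10
istore 2  : 7
istore 1  : (empty)
iload 2   : 10
dup       : 10 10
imul      : 100
ineg      : -100
iload 2   : -100 10
swap      : 10 -100
pop       : 10
bipush 1  : 10 1
iadd      : 11
bipush 7  : 11 7
iadd      : 18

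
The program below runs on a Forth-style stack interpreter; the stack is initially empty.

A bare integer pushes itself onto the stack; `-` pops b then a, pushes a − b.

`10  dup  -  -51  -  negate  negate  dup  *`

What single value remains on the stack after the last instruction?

2601

10     -> [10]
dup    -> [10, 10]
-      -> [0]
-51    -> [0, -51]
-      -> [51]
negate -> [-51]
negate -> [51]
dup    -> [51, 51]
*      -> [2601]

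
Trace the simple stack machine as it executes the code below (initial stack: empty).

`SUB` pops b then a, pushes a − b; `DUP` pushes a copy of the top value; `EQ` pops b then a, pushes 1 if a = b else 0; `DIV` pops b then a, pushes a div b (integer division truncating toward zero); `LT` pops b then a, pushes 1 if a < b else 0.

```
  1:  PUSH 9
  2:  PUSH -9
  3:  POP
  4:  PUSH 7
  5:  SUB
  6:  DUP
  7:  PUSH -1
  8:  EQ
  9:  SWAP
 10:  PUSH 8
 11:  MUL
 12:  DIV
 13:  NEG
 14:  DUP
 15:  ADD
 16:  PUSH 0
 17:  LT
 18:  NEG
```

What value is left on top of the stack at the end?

PUSH 9  -> 9
PUSH -9 -> 9 -9
POP     -> 9
PUSH 7  -> 9 7
SUB     -> 2
DUP     -> 2 2
PUSH -1 -> 2 2 -1
EQ      -> 2 0
SWAP    -> 0 2
PUSH 8  -> 0 2 8
MUL     -> 0 16
DIV     -> 0
NEG     -> 0
DUP     -> 0 0
ADD     -> 0
PUSH 0  -> 0 0
LT      -> 0
NEG     -> 0

0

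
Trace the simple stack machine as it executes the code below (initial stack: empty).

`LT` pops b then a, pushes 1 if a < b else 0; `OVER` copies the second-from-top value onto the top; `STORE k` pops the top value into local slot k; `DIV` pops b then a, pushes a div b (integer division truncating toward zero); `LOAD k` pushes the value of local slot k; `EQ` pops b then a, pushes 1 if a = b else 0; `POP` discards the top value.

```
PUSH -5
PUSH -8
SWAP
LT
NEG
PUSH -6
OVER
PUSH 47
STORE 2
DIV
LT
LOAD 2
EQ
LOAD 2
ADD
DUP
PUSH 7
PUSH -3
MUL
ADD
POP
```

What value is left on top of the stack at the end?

47

PUSH -5  [-5]
PUSH -8  [-5, -8]
SWAP     [-8, -5]
LT       [1]
NEG      [-1]
PUSH -6  [-1, -6]
OVER     [-1, -6, -1]
PUSH 47  [-1, -6, -1, 47]
STORE 2  [-1, -6, -1]
DIV      [-1, 6]
LT       [1]
LOAD 2   [1, 47]
EQ       [0]
LOAD 2   [0, 47]
ADD      [47]
DUP      [47, 47]
PUSH 7   [47, 47, 7]
PUSH -3  [47, 47, 7, -3]
MUL      [47, 47, -21]
ADD      [47, 26]
POP      [47]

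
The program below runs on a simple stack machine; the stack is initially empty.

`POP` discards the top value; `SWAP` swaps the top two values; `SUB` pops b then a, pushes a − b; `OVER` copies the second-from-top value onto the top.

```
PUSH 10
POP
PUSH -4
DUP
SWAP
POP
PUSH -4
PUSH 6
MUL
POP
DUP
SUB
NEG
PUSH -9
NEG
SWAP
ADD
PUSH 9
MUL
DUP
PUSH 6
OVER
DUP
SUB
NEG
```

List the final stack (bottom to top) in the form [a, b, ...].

[81, 81, 6, 0]

PUSH 10 → 10
POP     → (empty)
PUSH -4 → -4
DUP     → -4 -4
SWAP    → -4 -4
POP     → -4
PUSH -4 → -4 -4
PUSH 6  → -4 -4 6
MUL     → -4 -24
POP     → -4
DUP     → -4 -4
SUB     → 0
NEG     → 0
PUSH -9 → 0 -9
NEG     → 0 9
SWAP    → 9 0
ADD     → 9
PUSH 9  → 9 9
MUL     → 81
DUP     → 81 81
PUSH 6  → 81 81 6
OVER    → 81 81 6 81
DUP     → 81 81 6 81 81
SUB     → 81 81 6 0
NEG     → 81 81 6 0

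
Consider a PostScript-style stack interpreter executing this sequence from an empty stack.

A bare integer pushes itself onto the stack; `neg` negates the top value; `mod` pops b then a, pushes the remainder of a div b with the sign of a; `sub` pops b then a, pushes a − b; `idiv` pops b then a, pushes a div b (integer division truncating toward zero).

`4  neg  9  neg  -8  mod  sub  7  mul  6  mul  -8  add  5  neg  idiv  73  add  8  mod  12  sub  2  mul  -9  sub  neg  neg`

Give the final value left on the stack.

-9

4    → [4]
neg  → [-4]
9    → [-4, 9]
neg  → [-4, -9]
-8   → [-4, -9, -8]
mod  → [-4, -1]
sub  → [-3]
7    → [-3, 7]
mul  → [-21]
6    → [-21, 6]
mul  → [-126]
-8   → [-126, -8]
add  → [-134]
5    → [-134, 5]
neg  → [-134, -5]
idiv → [26]
73   → [26, 73]
add  → [99]
8    → [99, 8]
mod  → [3]
12   → [3, 12]
sub  → [-9]
2    → [-9, 2]
mul  → [-18]
-9   → [-18, -9]
sub  → [-9]
neg  → [9]
neg  → [-9]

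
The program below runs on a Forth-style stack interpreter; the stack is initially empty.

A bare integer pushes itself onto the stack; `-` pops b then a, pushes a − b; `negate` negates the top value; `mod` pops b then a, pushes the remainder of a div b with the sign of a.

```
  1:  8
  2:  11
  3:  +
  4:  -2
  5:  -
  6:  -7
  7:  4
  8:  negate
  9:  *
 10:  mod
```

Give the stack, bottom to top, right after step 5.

[21]

8  -> [8]
11 -> [8, 11]
+  -> [19]
-2 -> [19, -2]
-  -> [21]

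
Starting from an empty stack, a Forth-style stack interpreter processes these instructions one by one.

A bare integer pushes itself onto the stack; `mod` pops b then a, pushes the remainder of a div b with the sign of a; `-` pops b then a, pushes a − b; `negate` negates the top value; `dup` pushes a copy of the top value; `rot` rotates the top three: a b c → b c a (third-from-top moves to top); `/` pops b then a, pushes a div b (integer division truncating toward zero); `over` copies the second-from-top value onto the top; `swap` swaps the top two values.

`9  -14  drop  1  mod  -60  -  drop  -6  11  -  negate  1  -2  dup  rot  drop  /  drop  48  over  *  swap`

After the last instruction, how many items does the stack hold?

2

9      -> [9]
-14    -> [9, -14]
drop   -> [9]
1      -> [9, 1]
mod    -> [0]
-60    -> [0, -60]
-      -> [60]
drop   -> []
-6     -> [-6]
11     -> [-6, 11]
-      -> [-17]
negate -> [17]
1      -> [17, 1]
-2     -> [17, 1, -2]
dup    -> [17, 1, -2, -2]
rot    -> [17, -2, -2, 1]
drop   -> [17, -2, -2]
/      -> [17, 1]
drop   -> [17]
48     -> [17, 48]
over   -> [17, 48, 17]
*      -> [17, 816]
swap   -> [816, 17]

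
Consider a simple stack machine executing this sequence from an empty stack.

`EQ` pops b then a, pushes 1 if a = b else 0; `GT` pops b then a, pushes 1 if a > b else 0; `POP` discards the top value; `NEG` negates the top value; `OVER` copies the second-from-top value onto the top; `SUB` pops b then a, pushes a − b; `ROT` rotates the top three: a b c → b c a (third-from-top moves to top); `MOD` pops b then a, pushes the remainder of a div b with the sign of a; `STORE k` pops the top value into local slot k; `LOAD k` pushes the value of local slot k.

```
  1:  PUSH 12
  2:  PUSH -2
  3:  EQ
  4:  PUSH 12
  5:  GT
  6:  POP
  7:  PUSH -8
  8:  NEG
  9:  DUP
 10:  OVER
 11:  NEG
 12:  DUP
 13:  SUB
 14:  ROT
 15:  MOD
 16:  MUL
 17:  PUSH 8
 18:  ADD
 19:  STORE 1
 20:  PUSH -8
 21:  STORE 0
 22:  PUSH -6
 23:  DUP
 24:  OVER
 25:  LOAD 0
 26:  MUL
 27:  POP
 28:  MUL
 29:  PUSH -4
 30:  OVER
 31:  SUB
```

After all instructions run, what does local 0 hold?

-8

PUSH 12 → [12]
PUSH -2 → [12, -2]
EQ      → [0]
PUSH 12 → [0, 12]
GT      → [0]
POP     → []
PUSH -8 → [-8]
NEG     → [8]
DUP     → [8, 8]
OVER    → [8, 8, 8]
NEG     → [8, 8, -8]
DUP     → [8, 8, -8, -8]
SUB     → [8, 8, 0]
ROT     → [8, 0, 8]
MOD     → [8, 0]
MUL     → [0]
PUSH 8  → [0, 8]
ADD     → [8]
STORE 1 → []
PUSH -8 → [-8]
STORE 0 → []
PUSH -6 → [-6]
DUP     → [-6, -6]
OVER    → [-6, -6, -6]
LOAD 0  → [-6, -6, -6, -8]
MUL     → [-6, -6, 48]
POP     → [-6, -6]
MUL     → [36]
PUSH -4 → [36, -4]
OVER    → [36, -4, 36]
SUB     → [36, -40]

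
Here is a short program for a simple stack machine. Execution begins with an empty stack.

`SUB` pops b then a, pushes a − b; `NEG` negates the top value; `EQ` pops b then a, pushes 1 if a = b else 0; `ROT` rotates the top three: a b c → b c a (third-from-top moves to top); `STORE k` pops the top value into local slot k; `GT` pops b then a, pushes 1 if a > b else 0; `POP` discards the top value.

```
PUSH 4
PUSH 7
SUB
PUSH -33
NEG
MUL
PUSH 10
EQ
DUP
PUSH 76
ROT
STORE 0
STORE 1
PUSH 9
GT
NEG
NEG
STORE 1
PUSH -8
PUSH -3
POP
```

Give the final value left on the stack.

PUSH 4   -> 4
PUSH 7   -> 4 7
SUB      -> -3
PUSH -33 -> -3 -33
NEG      -> -3 33
MUL      -> -99
PUSH 10  -> -99 10
EQ       -> 0
DUP      -> 0 0
PUSH 76  -> 0 0 76
ROT      -> 0 76 0
STORE 0  -> 0 76
STORE 1  -> 0
PUSH 9   -> 0 9
GT       -> 0
NEG      -> 0
NEG      -> 0
STORE 1  -> (empty)
PUSH -8  -> -8
PUSH -3  -> -8 -3
POP      -> -8

-8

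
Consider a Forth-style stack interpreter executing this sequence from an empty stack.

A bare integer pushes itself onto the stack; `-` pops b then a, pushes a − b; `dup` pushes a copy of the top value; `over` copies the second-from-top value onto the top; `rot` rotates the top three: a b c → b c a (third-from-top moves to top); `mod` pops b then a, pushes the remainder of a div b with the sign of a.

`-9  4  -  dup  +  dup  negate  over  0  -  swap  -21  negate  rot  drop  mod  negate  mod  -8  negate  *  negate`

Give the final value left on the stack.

-9      [-9]
4       [-9, 4]
-       [-13]
dup     [-13, -13]
+       [-26]
dup     [-26, -26]
negate  [-26, 26]
over    [-26, 26, -26]
0       [-26, 26, -26, 0]
-       [-26, 26, -26]
swap    [-26, -26, 26]
-21     [-26, -26, 26, -21]
negate  [-26, -26, 26, 21]
rot     [-26, 26, 21, -26]
drop    [-26, 26, 21]
mod     [-26, 5]
negate  [-26, -5]
mod     [-1]
-8      [-1, -8]
negate  [-1, 8]
*       [-8]
negate  [8]

8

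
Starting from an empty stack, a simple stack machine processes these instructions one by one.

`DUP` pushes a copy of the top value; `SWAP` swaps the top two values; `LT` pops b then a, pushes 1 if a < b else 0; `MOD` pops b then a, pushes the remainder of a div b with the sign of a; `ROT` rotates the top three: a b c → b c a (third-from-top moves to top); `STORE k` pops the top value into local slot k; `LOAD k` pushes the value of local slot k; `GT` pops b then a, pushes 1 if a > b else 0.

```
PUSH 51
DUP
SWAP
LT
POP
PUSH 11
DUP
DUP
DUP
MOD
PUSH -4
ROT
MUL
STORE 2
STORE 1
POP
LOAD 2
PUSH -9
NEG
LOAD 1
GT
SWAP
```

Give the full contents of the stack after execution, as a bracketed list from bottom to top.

[1, -44]

PUSH 51 → [51]
DUP     → [51, 51]
SWAP    → [51, 51]
LT      → [0]
POP     → []
PUSH 11 → [11]
DUP     → [11, 11]
DUP     → [11, 11, 11]
DUP     → [11, 11, 11, 11]
MOD     → [11, 11, 0]
PUSH -4 → [11, 11, 0, -4]
ROT     → [11, 0, -4, 11]
MUL     → [11, 0, -44]
STORE 2 → [11, 0]
STORE 1 → [11]
POP     → []
LOAD 2  → [-44]
PUSH -9 → [-44, -9]
NEG     → [-44, 9]
LOAD 1  → [-44, 9, 0]
GT      → [-44, 1]
SWAP    → [1, -44]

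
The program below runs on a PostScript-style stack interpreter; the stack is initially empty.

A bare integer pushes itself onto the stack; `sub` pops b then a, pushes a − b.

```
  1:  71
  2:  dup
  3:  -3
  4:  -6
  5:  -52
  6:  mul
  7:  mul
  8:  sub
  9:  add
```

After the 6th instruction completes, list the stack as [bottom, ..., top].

71   71
dup  71 71
-3   71 71 -3
-6   71 71 -3 -6
-52  71 71 -3 -6 -52
mul  71 71 -3 312

[71, 71, -3, 312]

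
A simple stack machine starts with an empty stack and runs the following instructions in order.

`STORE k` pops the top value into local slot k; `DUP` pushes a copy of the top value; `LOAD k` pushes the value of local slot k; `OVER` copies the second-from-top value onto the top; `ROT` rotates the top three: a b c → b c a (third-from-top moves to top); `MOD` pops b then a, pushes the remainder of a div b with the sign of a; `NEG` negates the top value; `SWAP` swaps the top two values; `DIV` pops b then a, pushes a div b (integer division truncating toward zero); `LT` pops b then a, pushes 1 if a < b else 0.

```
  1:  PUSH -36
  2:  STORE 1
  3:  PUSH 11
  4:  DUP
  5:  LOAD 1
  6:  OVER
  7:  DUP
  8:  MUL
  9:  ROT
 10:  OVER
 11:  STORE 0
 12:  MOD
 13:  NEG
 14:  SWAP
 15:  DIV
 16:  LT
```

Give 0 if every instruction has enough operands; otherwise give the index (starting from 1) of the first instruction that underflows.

PUSH -36 → -36
STORE 1  → (empty)
PUSH 11  → 11
DUP      → 11 11
LOAD 1   → 11 11 -36
OVER     → 11 11 -36 11
DUP      → 11 11 -36 11 11
MUL      → 11 11 -36 121
ROT      → 11 -36 121 11
OVER     → 11 -36 121 11 121
STORE 0  → 11 -36 121 11
MOD      → 11 -36 0
NEG      → 11 -36 0
SWAP     → 11 0 -36
DIV      → 11 0
LT       → 0

0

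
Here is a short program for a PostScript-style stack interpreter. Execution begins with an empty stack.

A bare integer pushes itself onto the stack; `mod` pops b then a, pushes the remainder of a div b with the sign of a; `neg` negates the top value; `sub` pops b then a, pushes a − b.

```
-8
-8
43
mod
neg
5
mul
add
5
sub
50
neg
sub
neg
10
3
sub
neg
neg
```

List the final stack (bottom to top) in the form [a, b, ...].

[-77, 7]

-8  : [-8]
-8  : [-8, -8]
43  : [-8, -8, 43]
mod : [-8, -8]
neg : [-8, 8]
5   : [-8, 8, 5]
mul : [-8, 40]
add : [32]
5   : [32, 5]
sub : [27]
50  : [27, 50]
neg : [27, -50]
sub : [77]
neg : [-77]
10  : [-77, 10]
3   : [-77, 10, 3]
sub : [-77, 7]
neg : [-77, -7]
neg : [-77, 7]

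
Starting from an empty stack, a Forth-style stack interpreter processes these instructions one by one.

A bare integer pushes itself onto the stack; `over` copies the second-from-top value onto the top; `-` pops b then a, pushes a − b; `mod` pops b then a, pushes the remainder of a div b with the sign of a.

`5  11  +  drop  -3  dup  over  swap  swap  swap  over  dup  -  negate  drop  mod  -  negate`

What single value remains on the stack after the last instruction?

3

5       5
11      5 11
+       16
drop    (empty)
-3      -3
dup     -3 -3
over    -3 -3 -3
swap    -3 -3 -3
swap    -3 -3 -3
swap    -3 -3 -3
over    -3 -3 -3 -3
dup     -3 -3 -3 -3 -3
-       -3 -3 -3 0
negate  -3 -3 -3 0
drop    -3 -3 -3
mod     -3 0
-       -3
negate  3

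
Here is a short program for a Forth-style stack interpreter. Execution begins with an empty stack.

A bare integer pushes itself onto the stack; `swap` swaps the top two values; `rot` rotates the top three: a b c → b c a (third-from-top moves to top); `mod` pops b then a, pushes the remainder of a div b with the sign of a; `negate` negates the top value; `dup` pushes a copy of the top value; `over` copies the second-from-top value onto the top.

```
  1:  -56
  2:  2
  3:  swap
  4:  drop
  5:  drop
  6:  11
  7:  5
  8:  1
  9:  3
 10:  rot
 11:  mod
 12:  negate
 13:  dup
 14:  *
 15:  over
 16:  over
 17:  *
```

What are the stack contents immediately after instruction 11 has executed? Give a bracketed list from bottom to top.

[11, 1, 3]

-56  : [-56]
2    : [-56, 2]
swap : [2, -56]
drop : [2]
drop : []
11   : [11]
5    : [11, 5]
1    : [11, 5, 1]
3    : [11, 5, 1, 3]
rot  : [11, 1, 3, 5]
mod  : [11, 1, 3]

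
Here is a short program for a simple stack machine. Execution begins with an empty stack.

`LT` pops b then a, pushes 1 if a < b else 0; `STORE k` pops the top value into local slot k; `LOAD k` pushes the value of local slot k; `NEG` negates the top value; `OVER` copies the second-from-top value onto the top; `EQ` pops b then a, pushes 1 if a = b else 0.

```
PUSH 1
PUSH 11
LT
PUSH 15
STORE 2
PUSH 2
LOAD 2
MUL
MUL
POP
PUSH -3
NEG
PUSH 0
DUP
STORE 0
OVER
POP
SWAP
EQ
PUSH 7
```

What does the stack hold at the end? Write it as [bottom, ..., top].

PUSH 1  -> 1
PUSH 11 -> 1 11
LT      -> 1
PUSH 15 -> 1 15
STORE 2 -> 1
PUSH 2  -> 1 2
LOAD 2  -> 1 2 15
MUL     -> 1 30
MUL     -> 30
POP     -> (empty)
PUSH -3 -> -3
NEG     -> 3
PUSH 0  -> 3 0
DUP     -> 3 0 0
STORE 0 -> 3 0
OVER    -> 3 0 3
POP     -> 3 0
SWAP    -> 0 3
EQ      -> 0
PUSH 7  -> 0 7

[0, 7]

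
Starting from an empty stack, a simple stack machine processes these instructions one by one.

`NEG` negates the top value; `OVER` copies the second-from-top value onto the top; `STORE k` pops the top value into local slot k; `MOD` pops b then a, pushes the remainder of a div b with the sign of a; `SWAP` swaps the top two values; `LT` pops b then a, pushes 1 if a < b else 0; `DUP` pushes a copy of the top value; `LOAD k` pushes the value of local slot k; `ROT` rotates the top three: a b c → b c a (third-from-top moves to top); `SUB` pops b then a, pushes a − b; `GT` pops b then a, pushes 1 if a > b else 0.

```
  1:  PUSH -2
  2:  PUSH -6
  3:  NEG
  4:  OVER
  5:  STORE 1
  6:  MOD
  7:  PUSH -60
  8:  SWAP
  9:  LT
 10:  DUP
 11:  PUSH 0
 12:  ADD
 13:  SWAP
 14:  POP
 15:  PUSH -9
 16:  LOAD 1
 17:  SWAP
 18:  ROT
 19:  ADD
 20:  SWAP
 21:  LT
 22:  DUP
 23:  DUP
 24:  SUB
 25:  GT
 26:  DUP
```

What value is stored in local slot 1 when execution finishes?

-2

PUSH -2   [-2]
PUSH -6   [-2, -6]
NEG       [-2, 6]
OVER      [-2, 6, -2]
STORE 1   [-2, 6]
MOD       [-2]
PUSH -60  [-2, -60]
SWAP      [-60, -2]
LT        [1]
DUP       [1, 1]
PUSH 0    [1, 1, 0]
ADD       [1, 1]
SWAP      [1, 1]
POP       [1]
PUSH -9   [1, -9]
LOAD 1    [1, -9, -2]
SWAP      [1, -2, -9]
ROT       [-2, -9, 1]
ADD       [-2, -8]
SWAP      [-8, -2]
LT        [1]
DUP       [1, 1]
DUP       [1, 1, 1]
SUB       [1, 0]
GT        [1]
DUP       [1, 1]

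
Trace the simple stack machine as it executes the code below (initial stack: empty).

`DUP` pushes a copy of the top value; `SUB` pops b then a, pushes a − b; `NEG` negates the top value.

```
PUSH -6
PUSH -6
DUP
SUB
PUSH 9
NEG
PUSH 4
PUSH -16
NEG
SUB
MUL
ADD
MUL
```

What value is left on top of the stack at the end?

-648

PUSH -6  : -6
PUSH -6  : -6 -6
DUP      : -6 -6 -6
SUB      : -6 0
PUSH 9   : -6 0 9
NEG      : -6 0 -9
PUSH 4   : -6 0 -9 4
PUSH -16 : -6 0 -9 4 -16
NEG      : -6 0 -9 4 16
SUB      : -6 0 -9 -12
MUL      : -6 0 108
ADD      : -6 108
MUL      : -648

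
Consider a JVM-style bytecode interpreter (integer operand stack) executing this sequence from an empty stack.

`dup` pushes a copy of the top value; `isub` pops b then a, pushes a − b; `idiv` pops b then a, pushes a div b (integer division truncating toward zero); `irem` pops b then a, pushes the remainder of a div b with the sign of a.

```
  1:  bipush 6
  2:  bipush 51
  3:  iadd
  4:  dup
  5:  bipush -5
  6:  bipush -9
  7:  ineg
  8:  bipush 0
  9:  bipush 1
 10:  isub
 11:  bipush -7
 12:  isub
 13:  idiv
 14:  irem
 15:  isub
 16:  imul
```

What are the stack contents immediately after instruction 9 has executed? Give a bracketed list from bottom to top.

[57, 57, -5, 9, 0, 1]

bipush 6   [6]
bipush 51  [6, 51]
iadd       [57]
dup        [57, 57]
bipush -5  [57, 57, -5]
bipush -9  [57, 57, -5, -9]
ineg       [57, 57, -5, 9]
bipush 0   [57, 57, -5, 9, 0]
bipush 1   [57, 57, -5, 9, 0, 1]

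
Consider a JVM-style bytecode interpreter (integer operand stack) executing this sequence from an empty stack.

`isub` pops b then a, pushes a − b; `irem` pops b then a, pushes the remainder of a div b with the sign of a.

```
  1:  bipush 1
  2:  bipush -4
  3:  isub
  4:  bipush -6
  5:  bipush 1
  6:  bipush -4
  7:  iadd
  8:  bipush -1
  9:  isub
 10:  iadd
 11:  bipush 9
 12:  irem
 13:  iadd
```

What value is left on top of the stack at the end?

-3

bipush 1  -> 1
bipush -4 -> 1 -4
isub      -> 5
bipush -6 -> 5 -6
bipush 1  -> 5 -6 1
bipush -4 -> 5 -6 1 -4
iadd      -> 5 -6 -3
bipush -1 -> 5 -6 -3 -1
isub      -> 5 -6 -2
iadd      -> 5 -8
bipush 9  -> 5 -8 9
irem      -> 5 -8
iadd      -> -3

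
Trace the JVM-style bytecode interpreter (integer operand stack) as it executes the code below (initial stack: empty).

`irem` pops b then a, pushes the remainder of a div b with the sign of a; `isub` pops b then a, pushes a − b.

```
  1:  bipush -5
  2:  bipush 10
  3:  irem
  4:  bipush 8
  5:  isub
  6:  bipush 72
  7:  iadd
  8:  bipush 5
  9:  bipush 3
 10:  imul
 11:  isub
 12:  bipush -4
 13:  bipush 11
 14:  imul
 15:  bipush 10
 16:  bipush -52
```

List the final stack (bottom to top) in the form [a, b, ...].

bipush -5  : -5
bipush 10  : -5 10
irem       : -5
bipush 8   : -5 8
isub       : -13
bipush 72  : -13 72
iadd       : 59
bipush 5   : 59 5
bipush 3   : 59 5 3
imul       : 59 15
isub       : 44
bipush -4  : 44 -4
bipush 11  : 44 -4 11
imul       : 44 -44
bipush 10  : 44 -44 10
bipush -52 : 44 -44 10 -52

[44, -44, 10, -52]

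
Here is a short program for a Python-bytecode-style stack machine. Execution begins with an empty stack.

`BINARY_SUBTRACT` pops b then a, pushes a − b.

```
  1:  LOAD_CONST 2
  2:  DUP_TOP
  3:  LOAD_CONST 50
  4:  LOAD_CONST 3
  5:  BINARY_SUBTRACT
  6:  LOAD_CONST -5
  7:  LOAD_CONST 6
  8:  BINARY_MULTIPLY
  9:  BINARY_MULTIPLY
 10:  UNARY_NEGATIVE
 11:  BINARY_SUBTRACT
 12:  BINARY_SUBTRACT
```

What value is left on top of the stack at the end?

1410

LOAD_CONST 2    : [2]
DUP_TOP         : [2, 2]
LOAD_CONST 50   : [2, 2, 50]
LOAD_CONST 3    : [2, 2, 50, 3]
BINARY_SUBTRACT : [2, 2, 47]
LOAD_CONST -5   : [2, 2, 47, -5]
LOAD_CONST 6    : [2, 2, 47, -5, 6]
BINARY_MULTIPLY : [2, 2, 47, -30]
BINARY_MULTIPLY : [2, 2, -1410]
UNARY_NEGATIVE  : [2, 2, 1410]
BINARY_SUBTRACT : [2, -1408]
BINARY_SUBTRACT : [1410]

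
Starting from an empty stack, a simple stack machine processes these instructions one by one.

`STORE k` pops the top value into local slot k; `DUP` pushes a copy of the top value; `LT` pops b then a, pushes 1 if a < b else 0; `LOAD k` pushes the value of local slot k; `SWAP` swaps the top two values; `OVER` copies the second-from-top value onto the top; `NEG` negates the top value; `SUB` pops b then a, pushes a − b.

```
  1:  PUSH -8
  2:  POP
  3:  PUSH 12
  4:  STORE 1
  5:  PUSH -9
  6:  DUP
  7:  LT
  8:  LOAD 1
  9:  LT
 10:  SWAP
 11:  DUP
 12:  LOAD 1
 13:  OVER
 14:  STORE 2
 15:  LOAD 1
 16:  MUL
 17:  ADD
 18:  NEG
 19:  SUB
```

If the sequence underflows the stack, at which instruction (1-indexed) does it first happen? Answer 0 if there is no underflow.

PUSH -8 → [-8]
POP     → []
PUSH 12 → [12]
STORE 1 → []
PUSH -9 → [-9]
DUP     → [-9, -9]
LT      → [0]
LOAD 1  → [0, 12]
LT      → [1]
SWAP  — needs 2 operands, stack has 1 → underflow

10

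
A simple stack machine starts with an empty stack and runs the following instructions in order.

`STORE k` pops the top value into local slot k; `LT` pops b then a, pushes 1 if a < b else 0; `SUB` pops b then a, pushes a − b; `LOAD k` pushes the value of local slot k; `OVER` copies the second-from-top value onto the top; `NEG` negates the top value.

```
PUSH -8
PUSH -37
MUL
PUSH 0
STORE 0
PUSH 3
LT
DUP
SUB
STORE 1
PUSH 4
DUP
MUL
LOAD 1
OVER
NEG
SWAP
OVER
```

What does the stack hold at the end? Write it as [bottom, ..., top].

[16, -16, 0, -16]

PUSH -8  → -8
PUSH -37 → -8 -37
MUL      → 296
PUSH 0   → 296 0
STORE 0  → 296
PUSH 3   → 296 3
LT       → 0
DUP      → 0 0
SUB      → 0
STORE 1  → (empty)
PUSH 4   → 4
DUP      → 4 4
MUL      → 16
LOAD 1   → 16 0
OVER     → 16 0 16
NEG      → 16 0 -16
SWAP     → 16 -16 0
OVER     → 16 -16 0 -16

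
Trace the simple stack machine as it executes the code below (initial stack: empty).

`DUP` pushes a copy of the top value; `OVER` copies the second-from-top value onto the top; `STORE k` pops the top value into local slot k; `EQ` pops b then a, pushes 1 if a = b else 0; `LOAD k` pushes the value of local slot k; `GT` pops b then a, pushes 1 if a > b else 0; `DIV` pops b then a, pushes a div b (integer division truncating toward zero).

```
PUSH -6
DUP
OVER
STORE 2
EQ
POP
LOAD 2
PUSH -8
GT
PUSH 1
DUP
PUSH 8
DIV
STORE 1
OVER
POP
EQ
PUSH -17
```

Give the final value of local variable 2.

-6

PUSH -6  → -6
DUP      → -6 -6
OVER     → -6 -6 -6
STORE 2  → -6 -6
EQ       → 1
POP      → (empty)
LOAD 2   → -6
PUSH -8  → -6 -8
GT       → 1
PUSH 1   → 1 1
DUP      → 1 1 1
PUSH 8   → 1 1 1 8
DIV      → 1 1 0
STORE 1  → 1 1
OVER     → 1 1 1
POP      → 1 1
EQ       → 1
PUSH -17 → 1 -17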